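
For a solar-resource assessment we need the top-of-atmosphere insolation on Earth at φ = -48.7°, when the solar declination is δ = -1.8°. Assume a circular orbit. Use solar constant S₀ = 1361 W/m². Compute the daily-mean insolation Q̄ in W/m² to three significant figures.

Q̄ ≈ 302 W/m²

cos H₀ = −tan(-48.7°) tan(-1.800°) = -0.0358, H₀ = 1.6066 rad.
Bracket: H₀ sin φ sin δ + cos φ cos δ sin H₀ = 1.6066×-0.75126×-0.03141 + 0.66000×0.99951×0.99936 = 0.037911 + 0.659254 = 0.697165.
Q̄ = (S₀/π) × [bracket] = (1361/π) × 0.697165 = 302.0 W/m².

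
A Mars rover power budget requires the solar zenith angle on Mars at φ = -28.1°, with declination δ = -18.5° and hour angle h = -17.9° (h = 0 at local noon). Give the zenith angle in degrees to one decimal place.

cos θ_z = sin φ sin δ + cos φ cos δ cos h = 0.149454 + 0.796048 = 0.945502.
θ_z = arccos(0.945502) = 19.0°.

θ_z = 19.0°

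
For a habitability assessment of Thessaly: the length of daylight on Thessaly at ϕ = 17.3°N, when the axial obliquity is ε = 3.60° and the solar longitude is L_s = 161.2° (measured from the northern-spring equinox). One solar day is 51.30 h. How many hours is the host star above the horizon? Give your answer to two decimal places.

25.75 h

Solar declination: sin δ = sin ε · sin L_s = sin 3.60° × sin 161.2° = 0.02024, so δ = +1.159°.
cos h₀ = −tan ϕ · tan δ = −tan(+17.3°) × tan(+1.159°) = -0.0063, so h₀ = 1.5771 rad = 90.36°.
Daylight = 2h₀/(2π) × 51.30 h = (1.5771/π) × 51.30 = 25.75 h.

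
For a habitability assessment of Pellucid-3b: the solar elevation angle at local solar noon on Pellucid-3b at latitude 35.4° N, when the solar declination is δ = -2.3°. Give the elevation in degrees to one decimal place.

At local noon the hour angle is zero, so the zenith angle equals |ϕ − δ| = |+35.4° − (-2.300°)| = 37.700°.
Elevation = 90° − 37.700° = 52.3°.

52.3°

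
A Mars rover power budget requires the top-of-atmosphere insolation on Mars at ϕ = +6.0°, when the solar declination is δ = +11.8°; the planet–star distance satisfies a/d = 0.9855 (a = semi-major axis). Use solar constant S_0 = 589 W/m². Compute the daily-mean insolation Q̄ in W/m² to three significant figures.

Q̄ ≈ 183 W/m²

cos h₀ = −tan(+6.0°) tan(+11.800°) = -0.0220, h₀ = 1.5928 rad.
Bracket: h₀ sin ϕ sin δ + cos ϕ cos δ sin h₀ = 1.5928×0.10453×0.20450 + 0.99452×0.97887×0.99976 = 0.034048 + 0.973272 = 1.007320.
Inverse-square distance factor (a/d)² = 0.9855² = 0.971210.
Q̄ = (S_0/π) × 0.971210 × [bracket] = (589/π) × 0.971210 × 1.007320 = 183.4 W/m².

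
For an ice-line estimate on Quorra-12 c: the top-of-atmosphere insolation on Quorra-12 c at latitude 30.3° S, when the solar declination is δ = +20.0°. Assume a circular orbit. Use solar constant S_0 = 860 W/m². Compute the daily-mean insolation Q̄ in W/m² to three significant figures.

Q̄ ≈ 153 W/m²

cos h₀ = −tan(-30.3°) tan(+20.000°) = 0.2127, h₀ = 1.3565 rad.
Bracket: h₀ sin ϕ sin δ + cos ϕ cos δ sin h₀ = 1.3565×-0.50453×0.34202 + 0.86340×0.93969×0.97712 = -0.234077 + 0.792765 = 0.558688.
Q̄ = (S_0/π) × [bracket] = (860/π) × 0.558688 = 152.9 W/m².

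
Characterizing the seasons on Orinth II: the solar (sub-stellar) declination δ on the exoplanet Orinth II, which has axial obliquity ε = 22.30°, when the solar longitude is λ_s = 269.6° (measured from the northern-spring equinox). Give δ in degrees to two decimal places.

sin δ = sin ε · sin λ_s = sin 22.30° × sin 269.6° = -0.379447.
δ = arcsin(-0.379447) = -22.30°.

δ = -22.30°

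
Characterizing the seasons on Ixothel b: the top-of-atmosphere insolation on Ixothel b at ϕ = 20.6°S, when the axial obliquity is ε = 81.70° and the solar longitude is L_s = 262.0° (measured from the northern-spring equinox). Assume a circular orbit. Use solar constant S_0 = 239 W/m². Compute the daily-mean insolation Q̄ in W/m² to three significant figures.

Q̄ ≈ 82.4 W/m²

Solar declination: sin δ = sin ε · sin L_s = sin 81.70° × sin 262.0° = -0.97990, so δ = -78.492°.
cos h₀ = −tan(-20.6°) tan(-78.492°) = -1.8461 ≤ −1 ⇒ polar day, h₀ = π.
Bracket: h₀ sin ϕ sin δ + cos ϕ cos δ sin h₀ = 3.1416×-0.35184×-0.97990 + 0.93606×0.19951×0.00000 = 1.083123 + 0.000000 = 1.083123.
Q̄ = (S_0/π) × [bracket] = (239/π) × 1.083123 = 82.40 W/m².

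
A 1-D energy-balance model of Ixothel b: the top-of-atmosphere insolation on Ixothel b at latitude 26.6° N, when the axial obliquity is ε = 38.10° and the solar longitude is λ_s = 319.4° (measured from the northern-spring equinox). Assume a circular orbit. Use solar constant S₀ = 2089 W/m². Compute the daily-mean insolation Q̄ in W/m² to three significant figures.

Q̄ ≈ 370 W/m²

Solar declination: sin δ = sin ε · sin λ_s = sin 38.10° × sin 319.4° = -0.40155, so δ = -23.675°.
cos H₀ = −tan(+26.6°) tan(-23.675°) = 0.2196, H₀ = 1.3494 rad.
Bracket: H₀ sin φ sin δ + cos φ cos δ sin H₀ = 1.3494×0.44776×-0.40155 + 0.89415×0.91584×0.97560 = -0.242619 + 0.798917 = 0.556298.
Q̄ = (S₀/π) × [bracket] = (2089/π) × 0.556298 = 369.9 W/m².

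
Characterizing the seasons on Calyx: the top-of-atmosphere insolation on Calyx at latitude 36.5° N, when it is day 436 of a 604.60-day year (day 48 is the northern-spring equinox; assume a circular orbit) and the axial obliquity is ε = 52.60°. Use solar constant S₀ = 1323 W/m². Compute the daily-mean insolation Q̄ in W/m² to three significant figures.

Q̄ ≈ 69.6 W/m²

Solar longitude: λ_s = 360° × (436 − 48)/604.60 = 231.029°.
sin δ = sin 52.60° × sin 231.029° = -0.61763, so δ = -38.143°.
cos H₀ = −tan(+36.5°) tan(-38.143°) = 0.5811, H₀ = 0.9507 rad.
Bracket: H₀ sin φ sin δ + cos φ cos δ sin H₀ = 0.9507×0.59482×-0.61763 + 0.80386×0.78647×0.81383 = -0.349267 + 0.514513 = 0.165246.
Q̄ = (S₀/π) × [bracket] = (1323/π) × 0.165246 = 69.59 W/m².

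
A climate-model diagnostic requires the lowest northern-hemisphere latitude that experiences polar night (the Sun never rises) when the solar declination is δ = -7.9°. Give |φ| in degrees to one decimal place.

|φ| = 82.1°

Polar night requires cos H₀ = −tan φ tan δ ≥ 1, i.e. tan φ tan δ ≤ −1.
The boundary is |tan φ| · |tan δ| = 1, so |φ| = 90° − |δ| = 90° − 7.9° = 82.1° in the northern hemisphere.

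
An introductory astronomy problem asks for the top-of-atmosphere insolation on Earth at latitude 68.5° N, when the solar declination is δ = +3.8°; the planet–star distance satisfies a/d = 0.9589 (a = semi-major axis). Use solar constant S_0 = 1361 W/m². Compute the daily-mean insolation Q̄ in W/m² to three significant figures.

cos h₀ = −tan(+68.5°) tan(+3.800°) = -0.1686, h₀ = 1.7402 rad.
Bracket: h₀ sin ϕ sin δ + cos ϕ cos δ sin h₀ = 1.7402×0.93042×0.06627 + 0.36650×0.99780×0.98568 = 0.107299 + 0.360457 = 0.467756.
Inverse-square distance factor (a/d)² = 0.9589² = 0.919489.
Q̄ = (S_0/π) × 0.919489 × [bracket] = (1361/π) × 0.919489 × 0.467756 = 186.3 W/m².

Q̄ ≈ 186 W/m²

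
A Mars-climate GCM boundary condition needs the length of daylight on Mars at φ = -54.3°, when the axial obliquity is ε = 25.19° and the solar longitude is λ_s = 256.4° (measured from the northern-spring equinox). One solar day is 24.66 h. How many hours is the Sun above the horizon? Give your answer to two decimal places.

17.70 h

Solar declination: sin δ = sin ε · sin λ_s = sin 25.19° × sin 256.4° = -0.41369, so δ = -24.437°.
cos H₀ = −tan φ · tan δ = −tan(-54.3°) × tan(-24.437°) = -0.6324, so H₀ = 2.2554 rad = 129.22°.
Daylight = 2H₀/(2π) × 24.66 h = (2.2554/π) × 24.66 = 17.70 h.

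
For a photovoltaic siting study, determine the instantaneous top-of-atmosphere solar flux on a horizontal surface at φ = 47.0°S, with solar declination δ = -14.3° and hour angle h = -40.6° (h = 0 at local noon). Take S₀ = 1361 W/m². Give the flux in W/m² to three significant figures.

cos θ_z = sin φ sin δ + cos φ cos δ cos h = 0.180644 + 0.501777 = 0.682421.
Flux = S₀ · cos θ_z = 1361 × 0.682421 = 928.8 W/m².

929 W/m²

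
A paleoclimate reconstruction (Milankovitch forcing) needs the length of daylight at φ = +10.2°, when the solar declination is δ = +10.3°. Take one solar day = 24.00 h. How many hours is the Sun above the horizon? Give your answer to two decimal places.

cos H₀ = −tan φ · tan δ = −tan(+10.2°) × tan(+10.300°) = -0.0327, so H₀ = 1.6035 rad = 91.87°.
Daylight = 2H₀/(2π) × 24.00 h = (1.6035/π) × 24.00 = 12.25 h.

12.25 h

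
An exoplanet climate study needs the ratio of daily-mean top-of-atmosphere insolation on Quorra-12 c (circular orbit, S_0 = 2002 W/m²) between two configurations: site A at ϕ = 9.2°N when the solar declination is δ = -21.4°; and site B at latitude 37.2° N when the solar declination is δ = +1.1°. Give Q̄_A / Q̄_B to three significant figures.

— Configuration A (ϕ=+9.2°):
cos h₀ = −tan(+9.2°) tan(-21.400°) = 0.0635, h₀ = 1.5073 rad.
Bracket: h₀ sin ϕ sin δ + cos ϕ cos δ sin h₀ = 1.5073×0.15988×-0.36488 + 0.98714×0.93106×0.99798 = -0.087931 + 0.917230 = 0.829299.
Q̄ = (S_0/π) × [bracket] = (2002/π) × 0.829299 = 528.48 W/m².
— Configuration B (ϕ=+37.2°):
cos h₀ = −tan(+37.2°) tan(+1.100°) = -0.0146, h₀ = 1.5854 rad.
Bracket: h₀ sin ϕ sin δ + cos ϕ cos δ sin h₀ = 1.5854×0.60460×0.01920 + 0.79653×0.99982×0.99989 = 0.018404 + 0.796299 = 0.814703.
Q̄ = (S_0/π) × [bracket] = (2002/π) × 0.814703 = 519.17 W/m².
Ratio Q̄_A / Q̄_B = 528.48 / 519.17 = 1.018.

Q̄_A / Q̄_B ≈ 1.02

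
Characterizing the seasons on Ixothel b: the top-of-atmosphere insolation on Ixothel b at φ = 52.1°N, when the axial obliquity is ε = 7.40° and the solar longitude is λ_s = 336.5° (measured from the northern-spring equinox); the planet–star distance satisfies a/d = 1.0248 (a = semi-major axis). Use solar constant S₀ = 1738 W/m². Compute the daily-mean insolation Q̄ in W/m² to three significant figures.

Q̄ ≈ 320 W/m²

Solar declination: sin δ = sin ε · sin λ_s = sin 7.40° × sin 336.5° = -0.05136, so δ = -2.944°.
cos H₀ = −tan(+52.1°) tan(-2.944°) = 0.0661, H₀ = 1.5047 rad.
Bracket: H₀ sin φ sin δ + cos φ cos δ sin H₀ = 1.5047×0.78908×-0.05136 + 0.61429×0.99868×0.99782 = -0.060981 + 0.612142 = 0.551161.
Inverse-square distance factor (a/d)² = 1.0248² = 1.050215.
Q̄ = (S₀/π) × 1.050215 × [bracket] = (1738/π) × 1.050215 × 0.551161 = 320.2 W/m².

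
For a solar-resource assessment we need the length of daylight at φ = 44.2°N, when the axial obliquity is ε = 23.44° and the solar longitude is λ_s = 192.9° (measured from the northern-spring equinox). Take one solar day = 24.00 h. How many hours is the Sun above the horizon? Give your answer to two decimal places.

Solar declination: sin δ = sin ε · sin λ_s = sin 23.44° × sin 192.9° = -0.08881, so δ = -5.095°.
cos H₀ = −tan φ · tan δ = −tan(+44.2°) × tan(-5.095°) = 0.0867, so H₀ = 1.4840 rad = 85.03°.
Daylight = 2H₀/(2π) × 24.00 h = (1.4840/π) × 24.00 = 11.34 h.

11.34 h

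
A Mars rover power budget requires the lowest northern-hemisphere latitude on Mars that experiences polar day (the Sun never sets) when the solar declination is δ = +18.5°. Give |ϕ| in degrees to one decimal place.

|ϕ| = 71.5°

Polar day requires cos h₀ = −tan ϕ tan δ ≤ −1, i.e. tan ϕ tan δ ≥ 1.
The boundary is |tan ϕ| · |tan δ| = 1, so |ϕ| = 90° − |δ| = 90° − 18.5° = 71.5° in the northern hemisphere.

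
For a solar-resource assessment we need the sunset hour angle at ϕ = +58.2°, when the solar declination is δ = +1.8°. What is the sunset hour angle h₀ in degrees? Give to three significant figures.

h₀ = 92.9°

cos h₀ = −tan ϕ · tan δ = −tan(+58.2°) × tan(+1.800°) = -0.0507, so h₀ = 1.6215 rad = 92.91°.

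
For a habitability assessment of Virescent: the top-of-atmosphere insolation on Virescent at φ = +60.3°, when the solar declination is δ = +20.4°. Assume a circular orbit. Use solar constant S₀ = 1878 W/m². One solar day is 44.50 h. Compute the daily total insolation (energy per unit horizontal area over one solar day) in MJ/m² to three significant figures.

99.9 MJ/m²

cos H₀ = −tan(+60.3°) tan(+20.400°) = -0.6520, H₀ = 2.2810 rad.
Bracket: H₀ sin φ sin δ + cos φ cos δ sin H₀ = 2.2810×0.86863×0.34857 + 0.49546×0.93728×0.75822 = 0.690637 + 0.352106 = 1.042743.
Q̄ = (S₀/π) × [bracket] = (1878/π) × 1.042743 = 623.34 W/m².
Daily total = Q̄ × 44.50 h × 3600 s/h = 623.34 × 44.50 × 3600 / 10⁶ = 99.86 MJ/m².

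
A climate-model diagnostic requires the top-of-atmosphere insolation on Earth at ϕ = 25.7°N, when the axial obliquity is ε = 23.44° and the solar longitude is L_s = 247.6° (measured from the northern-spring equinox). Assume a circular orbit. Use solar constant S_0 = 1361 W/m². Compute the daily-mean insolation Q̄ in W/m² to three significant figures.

Q̄ ≈ 261 W/m²

Solar declination: sin δ = sin ε · sin L_s = sin 23.44° × sin 247.6° = -0.36777, so δ = -21.578°.
cos h₀ = −tan(+25.7°) tan(-21.578°) = 0.1903, h₀ = 1.3793 rad.
Bracket: h₀ sin ϕ sin δ + cos ϕ cos δ sin h₀ = 1.3793×0.43366×-0.36777 + 0.90108×0.92992×0.98172 = -0.219981 + 0.822615 = 0.602634.
Q̄ = (S_0/π) × [bracket] = (1361/π) × 0.602634 = 261.1 W/m².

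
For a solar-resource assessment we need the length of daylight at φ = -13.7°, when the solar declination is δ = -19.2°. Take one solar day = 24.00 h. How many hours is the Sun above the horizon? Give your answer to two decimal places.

12.65 h

cos H₀ = −tan φ · tan δ = −tan(-13.7°) × tan(-19.200°) = -0.0849, so H₀ = 1.6558 rad = 94.87°.
Daylight = 2H₀/(2π) × 24.00 h = (1.6558/π) × 24.00 = 12.65 h.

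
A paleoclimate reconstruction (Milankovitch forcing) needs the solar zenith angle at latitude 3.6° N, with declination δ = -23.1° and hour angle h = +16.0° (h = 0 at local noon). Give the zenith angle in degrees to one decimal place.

cos θ_z = sin ϕ sin δ + cos ϕ cos δ cos h = -0.024635 + 0.882444 = 0.857809.
θ_z = arccos(0.857809) = 30.9°.

θ_z = 30.9°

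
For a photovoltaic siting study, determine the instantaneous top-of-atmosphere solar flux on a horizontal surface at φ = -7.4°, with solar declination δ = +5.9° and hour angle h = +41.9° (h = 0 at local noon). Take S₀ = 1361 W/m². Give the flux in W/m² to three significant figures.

cos θ_z = sin φ sin δ + cos φ cos δ cos h = -0.013239 + 0.734202 = 0.720963.
Flux = S₀ · cos θ_z = 1361 × 0.720963 = 981.2 W/m².

981 W/m²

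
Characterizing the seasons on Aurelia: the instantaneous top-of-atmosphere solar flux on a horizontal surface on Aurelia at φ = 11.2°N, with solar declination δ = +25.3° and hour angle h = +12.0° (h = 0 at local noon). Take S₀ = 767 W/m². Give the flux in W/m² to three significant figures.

729 W/m²

cos θ_z = sin φ sin δ + cos φ cos δ cos h = 0.083008 + 0.867484 = 0.950492.
Flux = S₀ · cos θ_z = 767 × 0.950492 = 729.0 W/m².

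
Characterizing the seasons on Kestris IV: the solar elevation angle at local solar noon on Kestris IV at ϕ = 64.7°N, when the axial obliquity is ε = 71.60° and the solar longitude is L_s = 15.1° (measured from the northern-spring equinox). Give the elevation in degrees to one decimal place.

Solar declination: sin δ = sin ε · sin L_s = sin 71.60° × sin 15.1° = 0.24719, so δ = +14.311°.
At local noon the hour angle is zero, so the zenith angle equals |ϕ − δ| = |+64.7° − (+14.311°)| = 50.389°.
Elevation = 90° − 50.389° = 39.6°.

39.6°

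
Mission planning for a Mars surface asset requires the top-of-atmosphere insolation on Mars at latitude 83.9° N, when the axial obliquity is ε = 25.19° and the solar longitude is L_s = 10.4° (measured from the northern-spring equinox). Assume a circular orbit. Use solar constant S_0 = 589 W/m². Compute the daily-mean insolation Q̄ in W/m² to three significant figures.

Q̄ ≈ 47.8 W/m²

Solar declination: sin δ = sin ε · sin L_s = sin 25.19° × sin 10.4° = 0.07683, so δ = +4.407°.
cos h₀ = −tan(+83.9°) tan(+4.407°) = -0.7211, h₀ = 2.3761 rad.
Bracket: h₀ sin ϕ sin δ + cos ϕ cos δ sin h₀ = 2.3761×0.99434×0.07683 + 0.10626×0.99704×0.69286 = 0.181522 + 0.073405 = 0.254927.
Q̄ = (S_0/π) × [bracket] = (589/π) × 0.254927 = 47.79 W/m².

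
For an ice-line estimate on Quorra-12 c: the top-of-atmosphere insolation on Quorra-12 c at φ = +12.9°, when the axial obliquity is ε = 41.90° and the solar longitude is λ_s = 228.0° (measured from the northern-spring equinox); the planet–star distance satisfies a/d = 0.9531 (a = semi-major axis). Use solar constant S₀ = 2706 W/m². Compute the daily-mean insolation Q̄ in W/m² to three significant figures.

Q̄ ≈ 532 W/m²

Solar declination: sin δ = sin ε · sin λ_s = sin 41.90° × sin 228.0° = -0.49630, so δ = -29.755°.
cos H₀ = −tan(+12.9°) tan(-29.755°) = 0.1309, H₀ = 1.4395 rad.
Bracket: H₀ sin φ sin δ + cos φ cos δ sin H₀ = 1.4395×0.22325×-0.49630 + 0.97476×0.86815×0.99139 = -0.159495 + 0.838952 = 0.679457.
Inverse-square distance factor (a/d)² = 0.9531² = 0.908400.
Q̄ = (S₀/π) × 0.908400 × [bracket] = (2706/π) × 0.908400 × 0.679457 = 531.6 W/m².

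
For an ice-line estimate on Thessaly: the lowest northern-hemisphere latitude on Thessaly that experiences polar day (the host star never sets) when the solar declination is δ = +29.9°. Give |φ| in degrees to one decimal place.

Polar day requires cos H₀ = −tan φ tan δ ≤ −1, i.e. tan φ tan δ ≥ 1.
The boundary is |tan φ| · |tan δ| = 1, so |φ| = 90° − |δ| = 90° − 29.9° = 60.1° in the northern hemisphere.

|φ| = 60.1°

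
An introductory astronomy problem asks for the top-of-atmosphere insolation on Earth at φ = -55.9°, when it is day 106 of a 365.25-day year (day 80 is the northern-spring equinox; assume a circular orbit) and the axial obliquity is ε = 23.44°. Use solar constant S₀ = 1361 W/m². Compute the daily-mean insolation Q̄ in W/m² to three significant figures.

Solar longitude: λ_s = 360° × (106 − 80)/365.25 = 25.626°.
sin δ = sin 23.44° × sin 25.626° = 0.17204, so δ = +9.907°.
cos H₀ = −tan(-55.9°) tan(+9.907°) = 0.2580, H₀ = 1.3099 rad.
Bracket: H₀ sin φ sin δ + cos φ cos δ sin H₀ = 1.3099×-0.82806×0.17204 + 0.56064×0.98509×0.96616 = -0.186608 + 0.533592 = 0.346984.
Q̄ = (S₀/π) × [bracket] = (1361/π) × 0.346984 = 150.3 W/m².

Q̄ ≈ 150 W/m²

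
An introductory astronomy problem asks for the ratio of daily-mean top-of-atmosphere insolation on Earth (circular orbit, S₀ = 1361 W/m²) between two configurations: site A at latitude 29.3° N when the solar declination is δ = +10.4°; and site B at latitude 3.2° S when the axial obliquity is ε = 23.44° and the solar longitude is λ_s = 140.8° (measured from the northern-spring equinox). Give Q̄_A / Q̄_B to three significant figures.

— Configuration A (φ=+29.3°):
cos H₀ = −tan(+29.3°) tan(+10.400°) = -0.1030, H₀ = 1.6740 rad.
Bracket: H₀ sin φ sin δ + cos φ cos δ sin H₀ = 1.6740×0.48938×0.18052 + 0.87207×0.98357×0.99468 = 0.147886 + 0.853179 = 1.001065.
Q̄ = (S₀/π) × [bracket] = (1361/π) × 1.001065 = 433.68 W/m².
— Configuration B (φ=-3.2°):
Solar declination: sin δ = sin ε · sin λ_s = sin 23.44° × sin 140.8° = 0.25141, so δ = +14.561°.
cos H₀ = −tan(-3.2°) tan(+14.561°) = 0.0145, H₀ = 1.5563 rad.
Bracket: H₀ sin φ sin δ + cos φ cos δ sin H₀ = 1.5563×-0.05582×0.25141 + 0.99844×0.96788×0.99989 = -0.021841 + 0.966264 = 0.944423.
Q̄ = (S₀/π) × [bracket] = (1361/π) × 0.944423 = 409.14 W/m².
Ratio Q̄_A / Q̄_B = 433.68 / 409.14 = 1.060.

Q̄_A / Q̄_B ≈ 1.06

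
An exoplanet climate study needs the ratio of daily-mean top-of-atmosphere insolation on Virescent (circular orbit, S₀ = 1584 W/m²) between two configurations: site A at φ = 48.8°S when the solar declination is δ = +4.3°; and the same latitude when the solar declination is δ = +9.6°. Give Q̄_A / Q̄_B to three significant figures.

— Configuration A (φ=-48.8°):
cos H₀ = −tan(-48.8°) tan(+4.300°) = 0.0859, H₀ = 1.4848 rad.
Bracket: H₀ sin φ sin δ + cos φ cos δ sin H₀ = 1.4848×-0.75241×0.07498 + 0.65869×0.99719×0.99630 = -0.083766 + 0.654409 = 0.570643.
Q̄ = (S₀/π) × [bracket] = (1584/π) × 0.570643 = 287.72 W/m².
— Configuration B (φ=-48.8°):
cos H₀ = −tan(-48.8°) tan(+9.600°) = 0.1932, H₀ = 1.3764 rad.
Bracket: H₀ sin φ sin δ + cos φ cos δ sin H₀ = 1.3764×-0.75241×0.16677 + 0.65869×0.98600×0.98116 = -0.172710 + 0.637232 = 0.464522.
Q̄ = (S₀/π) × [bracket] = (1584/π) × 0.464522 = 234.21 W/m².
Ratio Q̄_A / Q̄_B = 287.72 / 234.21 = 1.228.

Q̄_A / Q̄_B ≈ 1.23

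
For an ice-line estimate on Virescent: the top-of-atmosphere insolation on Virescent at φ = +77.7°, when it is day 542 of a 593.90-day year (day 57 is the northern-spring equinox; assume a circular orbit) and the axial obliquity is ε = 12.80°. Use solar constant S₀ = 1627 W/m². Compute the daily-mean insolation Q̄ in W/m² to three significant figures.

Solar longitude: λ_s = 360° × (542 − 57)/593.90 = 293.989°.
sin δ = sin 12.80° × sin 293.989° = -0.20241, so δ = -11.678°.
cos H₀ = −tan(+77.7°) tan(-11.678°) = 0.9480, H₀ = 0.3240 rad.
Bracket: H₀ sin φ sin δ + cos φ cos δ sin H₀ = 0.3240×0.97705×-0.20241 + 0.21303×0.97930×0.31836 = -0.064076 + 0.066416 = 0.002340.
Q̄ = (S₀/π) × [bracket] = (1627/π) × 0.002340 = 1.212 W/m².

Q̄ ≈ 1.21 W/m²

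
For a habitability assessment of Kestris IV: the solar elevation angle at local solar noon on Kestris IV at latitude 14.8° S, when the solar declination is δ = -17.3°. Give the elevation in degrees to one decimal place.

87.5°

At local noon the hour angle is zero, so the zenith angle equals |φ − δ| = |-14.8° − (-17.300°)| = 2.500°.
Elevation = 90° − 2.500° = 87.5°.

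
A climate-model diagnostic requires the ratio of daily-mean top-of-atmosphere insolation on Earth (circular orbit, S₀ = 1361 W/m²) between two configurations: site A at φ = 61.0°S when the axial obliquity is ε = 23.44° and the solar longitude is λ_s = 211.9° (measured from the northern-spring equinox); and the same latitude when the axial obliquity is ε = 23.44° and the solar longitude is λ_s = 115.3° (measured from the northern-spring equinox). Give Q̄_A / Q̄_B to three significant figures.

Q̄_A / Q̄_B ≈ 11.0

— Configuration A (φ=-61.0°):
Solar declination: sin δ = sin ε · sin λ_s = sin 23.44° × sin 211.9° = -0.21021, so δ = -12.134°.
cos H₀ = −tan(-61.0°) tan(-12.134°) = -0.3879, H₀ = 1.9691 rad.
Bracket: H₀ sin φ sin δ + cos φ cos δ sin H₀ = 1.9691×-0.87462×-0.21021 + 0.48481×0.97766×0.92171 = 0.362027 + 0.436872 = 0.798899.
Q̄ = (S₀/π) × [bracket] = (1361/π) × 0.798899 = 346.10 W/m².
— Configuration B (φ=-61.0°):
Solar declination: sin δ = sin ε · sin λ_s = sin 23.44° × sin 115.3° = 0.35963, so δ = +21.078°.
cos H₀ = −tan(-61.0°) tan(+21.078°) = 0.6953, H₀ = 0.8019 rad.
Bracket: H₀ sin φ sin δ + cos φ cos δ sin H₀ = 0.8019×-0.87462×0.35963 + 0.48481×0.93309×0.71870 = -0.252229 + 0.325119 = 0.072890.
Q̄ = (S₀/π) × [bracket] = (1361/π) × 0.072890 = 31.577 W/m².
Ratio Q̄_A / Q̄_B = 346.10 / 31.577 = 10.96.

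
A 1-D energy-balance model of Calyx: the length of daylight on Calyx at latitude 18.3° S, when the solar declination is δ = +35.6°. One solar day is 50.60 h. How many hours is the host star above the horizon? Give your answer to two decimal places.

cos H₀ = −tan φ · tan δ = −tan(-18.3°) × tan(+35.600°) = 0.2368, so H₀ = 1.3318 rad = 76.30°.
Daylight = 2H₀/(2π) × 50.60 h = (1.3318/π) × 50.60 = 21.45 h.

21.45 h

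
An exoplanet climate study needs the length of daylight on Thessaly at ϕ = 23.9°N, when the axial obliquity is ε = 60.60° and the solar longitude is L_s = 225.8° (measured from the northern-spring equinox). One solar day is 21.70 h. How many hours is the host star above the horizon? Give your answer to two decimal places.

8.35 h

Solar declination: sin δ = sin ε · sin L_s = sin 60.60° × sin 225.8° = -0.62458, so δ = -38.652°.
cos h₀ = −tan ϕ · tan δ = −tan(+23.9°) × tan(-38.652°) = 0.3544, so h₀ = 1.2085 rad = 69.24°.
Daylight = 2h₀/(2π) × 21.70 h = (1.2085/π) × 21.70 = 8.35 h.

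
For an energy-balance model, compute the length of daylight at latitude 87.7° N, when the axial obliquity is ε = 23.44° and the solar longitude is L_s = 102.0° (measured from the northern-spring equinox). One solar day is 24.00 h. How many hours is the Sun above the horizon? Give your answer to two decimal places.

24.00 h

Solar declination: sin δ = sin ε · sin L_s = sin 23.44° × sin 102.0° = 0.38910, so δ = +22.898°.
Sunrise equation: cos h₀ = −tan ϕ · tan δ = -10.5164 ≤ −1, so the Sun never sets (polar day) and h₀ = π.
Daylight = 2h₀/(2π) × 24.00 h = (3.1416/π) × 24.00 = 24.00 h.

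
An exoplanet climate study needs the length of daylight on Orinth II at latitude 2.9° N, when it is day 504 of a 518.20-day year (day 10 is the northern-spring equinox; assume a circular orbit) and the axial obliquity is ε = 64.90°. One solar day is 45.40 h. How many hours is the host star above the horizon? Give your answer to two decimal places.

22.50 h

Solar longitude: λ_s = 360° × (504 − 10)/518.20 = 343.188°.
sin δ = sin 64.90° × sin 343.188° = -0.26192, so δ = -15.184°.
cos H₀ = −tan φ · tan δ = −tan(+2.9°) × tan(-15.184°) = 0.0137, so H₀ = 1.5570 rad = 89.21°.
Daylight = 2H₀/(2π) × 45.40 h = (1.5570/π) × 45.40 = 22.50 h.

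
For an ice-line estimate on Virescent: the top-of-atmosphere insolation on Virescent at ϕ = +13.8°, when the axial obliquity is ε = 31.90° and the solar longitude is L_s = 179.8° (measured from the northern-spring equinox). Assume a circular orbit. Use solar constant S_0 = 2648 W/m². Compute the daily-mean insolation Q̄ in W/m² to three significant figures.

Q̄ ≈ 819 W/m²

Solar declination: sin δ = sin ε · sin L_s = sin 31.90° × sin 179.8° = 0.00184, so δ = +0.106°.
cos h₀ = −tan(+13.8°) tan(+0.106°) = -0.0005, h₀ = 1.5712 rad.
Bracket: h₀ sin ϕ sin δ + cos ϕ cos δ sin h₀ = 1.5712×0.23853×0.00184 + 0.97113×1.00000×1.00000 = 0.000690 + 0.971130 = 0.971820.
Q̄ = (S_0/π) × [bracket] = (2648/π) × 0.971820 = 819.1 W/m².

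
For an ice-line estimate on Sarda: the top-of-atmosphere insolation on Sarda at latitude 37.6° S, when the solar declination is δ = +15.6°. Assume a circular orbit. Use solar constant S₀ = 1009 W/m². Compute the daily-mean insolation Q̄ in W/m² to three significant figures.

Q̄ ≈ 168 W/m²

cos H₀ = −tan(-37.6°) tan(+15.600°) = 0.2150, H₀ = 1.3541 rad.
Bracket: H₀ sin φ sin δ + cos φ cos δ sin H₀ = 1.3541×-0.61015×0.26892 + 0.79229×0.96316×0.97661 = -0.222183 + 0.745253 = 0.523070.
Q̄ = (S₀/π) × [bracket] = (1009/π) × 0.523070 = 168.0 W/m².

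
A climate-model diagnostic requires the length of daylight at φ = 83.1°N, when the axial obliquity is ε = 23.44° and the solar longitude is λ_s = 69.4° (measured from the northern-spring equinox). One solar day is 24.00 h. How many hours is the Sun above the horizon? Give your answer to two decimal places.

Solar declination: sin δ = sin ε · sin λ_s = sin 23.44° × sin 69.4° = 0.37235, so δ = +21.861°.
Sunrise equation: cos H₀ = −tan φ · tan δ = -3.3154 ≤ −1, so the Sun never sets (polar day) and H₀ = π.
Daylight = 2H₀/(2π) × 24.00 h = (3.1416/π) × 24.00 = 24.00 h.

24.00 h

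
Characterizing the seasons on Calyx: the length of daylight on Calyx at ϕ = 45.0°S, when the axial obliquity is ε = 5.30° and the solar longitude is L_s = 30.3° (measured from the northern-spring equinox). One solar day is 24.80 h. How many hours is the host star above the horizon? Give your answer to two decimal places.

12.03 h

Solar declination: sin δ = sin ε · sin L_s = sin 5.30° × sin 30.3° = 0.04660, so δ = +2.671°.
cos h₀ = −tan ϕ · tan δ = −tan(-45.0°) × tan(+2.671°) = 0.0467, so h₀ = 1.5241 rad = 87.33°.
Daylight = 2h₀/(2π) × 24.80 h = (1.5241/π) × 24.80 = 12.03 h.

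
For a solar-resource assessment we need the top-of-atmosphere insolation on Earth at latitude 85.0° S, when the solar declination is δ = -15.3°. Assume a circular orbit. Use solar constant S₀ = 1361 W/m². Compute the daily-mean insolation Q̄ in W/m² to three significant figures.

Q̄ ≈ 358 W/m²

cos H₀ = −tan(-85.0°) tan(-15.300°) = -3.1269 ≤ −1 ⇒ polar day, H₀ = π.
Bracket: H₀ sin φ sin δ + cos φ cos δ sin H₀ = 3.1416×-0.99619×-0.26387 + 0.08716×0.96456×0.00000 = 0.825816 + 0.000000 = 0.825816.
Q̄ = (S₀/π) × [bracket] = (1361/π) × 0.825816 = 357.8 W/m².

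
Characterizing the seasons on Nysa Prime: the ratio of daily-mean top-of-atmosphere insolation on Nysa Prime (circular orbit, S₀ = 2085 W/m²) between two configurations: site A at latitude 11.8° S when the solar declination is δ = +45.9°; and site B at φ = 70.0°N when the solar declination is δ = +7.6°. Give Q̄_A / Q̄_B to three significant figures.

— Configuration A (φ=-11.8°):
cos H₀ = −tan(-11.8°) tan(+45.900°) = 0.2156, H₀ = 1.3535 rad.
Bracket: H₀ sin φ sin δ + cos φ cos δ sin H₀ = 1.3535×-0.20450×0.71813 + 0.97887×0.69591×0.97649 = -0.198772 + 0.665190 = 0.466418.
Q̄ = (S₀/π) × [bracket] = (2085/π) × 0.466418 = 309.55 W/m².
— Configuration B (φ=+70.0°):
cos H₀ = −tan(+70.0°) tan(+7.600°) = -0.3666, H₀ = 1.9461 rad.
Bracket: H₀ sin φ sin δ + cos φ cos δ sin H₀ = 1.9461×0.93969×0.13226 + 0.34202×0.99122×0.93038 = 0.241868 + 0.315415 = 0.557283.
Q̄ = (S₀/π) × [bracket] = (2085/π) × 0.557283 = 369.86 W/m².
Ratio Q̄_A / Q̄_B = 309.55 / 369.86 = 0.8369.

Q̄_A / Q̄_B ≈ 0.837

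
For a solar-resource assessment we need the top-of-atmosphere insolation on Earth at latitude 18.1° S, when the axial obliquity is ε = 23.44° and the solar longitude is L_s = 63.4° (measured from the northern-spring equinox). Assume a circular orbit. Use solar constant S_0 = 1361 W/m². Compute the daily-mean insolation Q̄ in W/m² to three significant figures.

Solar declination: sin δ = sin ε · sin L_s = sin 23.44° × sin 63.4° = 0.35568, so δ = +20.835°.
cos h₀ = −tan(-18.1°) tan(+20.835°) = 0.1244, h₀ = 1.4461 rad.
Bracket: h₀ sin ϕ sin δ + cos ϕ cos δ sin h₀ = 1.4461×-0.31068×0.35568 + 0.95052×0.93461×0.99223 = -0.159798 + 0.881463 = 0.721665.
Q̄ = (S_0/π) × [bracket] = (1361/π) × 0.721665 = 312.6 W/m².

Q̄ ≈ 313 W/m²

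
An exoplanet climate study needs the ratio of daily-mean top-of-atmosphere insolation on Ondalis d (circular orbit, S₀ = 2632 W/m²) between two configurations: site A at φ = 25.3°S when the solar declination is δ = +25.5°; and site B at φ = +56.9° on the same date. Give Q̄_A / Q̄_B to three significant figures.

— Configuration A (φ=-25.3°):
cos H₀ = −tan(-25.3°) tan(+25.500°) = 0.2255, H₀ = 1.3434 rad.
Bracket: H₀ sin φ sin δ + cos φ cos δ sin H₀ = 1.3434×-0.42736×0.43051 + 0.90408×0.90259×0.97425 = -0.247162 + 0.795001 = 0.547839.
Q̄ = (S₀/π) × [bracket] = (2632/π) × 0.547839 = 458.97 W/m².
— Configuration B (φ=+56.9°):
cos H₀ = −tan(+56.9°) tan(+25.500°) = -0.7317, H₀ = 2.3916 rad.
Bracket: H₀ sin φ sin δ + cos φ cos δ sin H₀ = 2.3916×0.83772×0.43051 + 0.54610×0.90259×0.68165 = 0.862523 + 0.335988 = 1.198511.
Q̄ = (S₀/π) × [bracket] = (2632/π) × 1.198511 = 1004.1 W/m².
Ratio Q̄_A / Q̄_B = 458.97 / 1004.1 = 0.4571.

Q̄_A / Q̄_B ≈ 0.457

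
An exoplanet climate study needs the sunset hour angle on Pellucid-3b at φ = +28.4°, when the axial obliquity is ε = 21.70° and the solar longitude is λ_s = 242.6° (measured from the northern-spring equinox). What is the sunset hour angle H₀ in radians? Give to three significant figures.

H₀ = 1.38 rad

Solar declination: sin δ = sin ε · sin λ_s = sin 21.70° × sin 242.6° = -0.32827, so δ = -19.164°.
cos H₀ = −tan φ · tan δ = −tan(+28.4°) × tan(-19.164°) = 0.1879, so H₀ = 1.3818 rad = 79.17°.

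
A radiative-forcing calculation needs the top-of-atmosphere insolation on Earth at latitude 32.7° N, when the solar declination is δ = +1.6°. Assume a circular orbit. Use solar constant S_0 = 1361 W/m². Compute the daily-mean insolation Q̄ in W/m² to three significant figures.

Q̄ ≈ 375 W/m²

cos h₀ = −tan(+32.7°) tan(+1.600°) = -0.0179, h₀ = 1.5887 rad.
Bracket: h₀ sin ϕ sin δ + cos ϕ cos δ sin h₀ = 1.5887×0.54024×0.02792 + 0.84151×0.99961×0.99984 = 0.023963 + 0.841047 = 0.865010.
Q̄ = (S_0/π) × [bracket] = (1361/π) × 0.865010 = 374.7 W/m².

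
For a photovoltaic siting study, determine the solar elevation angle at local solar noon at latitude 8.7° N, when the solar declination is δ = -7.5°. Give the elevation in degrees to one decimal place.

73.8°

At local noon the hour angle is zero, so the zenith angle equals |ϕ − δ| = |+8.7° − (-7.500°)| = 16.200°.
Elevation = 90° − 16.200° = 73.8°.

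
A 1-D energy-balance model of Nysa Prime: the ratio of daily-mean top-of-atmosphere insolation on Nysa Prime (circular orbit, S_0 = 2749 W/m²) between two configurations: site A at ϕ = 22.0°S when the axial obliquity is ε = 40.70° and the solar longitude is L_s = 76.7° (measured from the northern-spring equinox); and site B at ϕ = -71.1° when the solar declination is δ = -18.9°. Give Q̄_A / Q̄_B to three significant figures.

Q̄_A / Q̄_B ≈ 0.398

— Configuration A (ϕ=-22.0°):
Solar declination: sin δ = sin ε · sin L_s = sin 40.70° × sin 76.7° = 0.63461, so δ = +39.391°.
cos h₀ = −tan(-22.0°) tan(+39.391°) = 0.3318, h₀ = 1.2326 rad.
Bracket: h₀ sin ϕ sin δ + cos ϕ cos δ sin h₀ = 1.2326×-0.37461×0.63461 + 0.92718×0.77283×0.94336 = -0.293028 + 0.675967 = 0.382939.
Q̄ = (S_0/π) × [bracket] = (2749/π) × 0.382939 = 335.08 W/m².
— Configuration B (ϕ=-71.1°):
cos h₀ = −tan(-71.1°) tan(-18.900°) = -1.0000, h₀ = 3.1416 rad.
Bracket: h₀ sin ϕ sin δ + cos ϕ cos δ sin h₀ = 3.1416×-0.94609×-0.32392 + 0.32392×0.94609×0.00000 = 0.962767 + 0.000000 = 0.962767.
Q̄ = (S_0/π) × [bracket] = (2749/π) × 0.962767 = 842.45 W/m².
Ratio Q̄_A / Q̄_B = 335.08 / 842.45 = 0.3977.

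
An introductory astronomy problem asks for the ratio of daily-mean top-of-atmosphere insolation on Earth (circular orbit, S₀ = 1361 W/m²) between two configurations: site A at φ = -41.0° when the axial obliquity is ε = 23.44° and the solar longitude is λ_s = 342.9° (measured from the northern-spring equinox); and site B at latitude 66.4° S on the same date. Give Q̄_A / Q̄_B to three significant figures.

— Configuration A (φ=-41.0°):
Solar declination: sin δ = sin ε · sin λ_s = sin 23.44° × sin 342.9° = -0.11697, so δ = -6.717°.
cos H₀ = −tan(-41.0°) tan(-6.717°) = -0.1024, H₀ = 1.6734 rad.
Bracket: H₀ sin φ sin δ + cos φ cos δ sin H₀ = 1.6734×-0.65606×-0.11697 + 0.75471×0.99314×0.99475 = 0.128416 + 0.745598 = 0.874014.
Q̄ = (S₀/π) × [bracket] = (1361/π) × 0.874014 = 378.64 W/m².
— Configuration B (φ=-66.4°):
cos H₀ = −tan(-66.4°) tan(-6.717°) = -0.2696, H₀ = 1.8437 rad.
Bracket: H₀ sin φ sin δ + cos φ cos δ sin H₀ = 1.8437×-0.91636×-0.11697 + 0.40035×0.99314×0.96298 = 0.197620 + 0.382884 = 0.580504.
Q̄ = (S₀/π) × [bracket] = (1361/π) × 0.580504 = 251.49 W/m².
Ratio Q̄_A / Q̄_B = 378.64 / 251.49 = 1.506.

Q̄_A / Q̄_B ≈ 1.51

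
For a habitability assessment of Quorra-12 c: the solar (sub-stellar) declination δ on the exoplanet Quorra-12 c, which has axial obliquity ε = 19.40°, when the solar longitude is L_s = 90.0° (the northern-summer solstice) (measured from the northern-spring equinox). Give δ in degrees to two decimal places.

δ = +19.40°

sin δ = sin ε · sin L_s = sin 19.40° × sin 90.0° = 0.332161.
δ = arcsin(0.332161) = +19.40°.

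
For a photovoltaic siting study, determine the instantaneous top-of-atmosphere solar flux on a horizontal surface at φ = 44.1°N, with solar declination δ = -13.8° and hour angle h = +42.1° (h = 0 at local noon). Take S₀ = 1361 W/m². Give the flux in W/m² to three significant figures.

478 W/m²

cos θ_z = sin φ sin δ + cos φ cos δ cos h = -0.165998 + 0.517452 = 0.351454.
Flux = S₀ · cos θ_z = 1361 × 0.351454 = 478.3 W/m².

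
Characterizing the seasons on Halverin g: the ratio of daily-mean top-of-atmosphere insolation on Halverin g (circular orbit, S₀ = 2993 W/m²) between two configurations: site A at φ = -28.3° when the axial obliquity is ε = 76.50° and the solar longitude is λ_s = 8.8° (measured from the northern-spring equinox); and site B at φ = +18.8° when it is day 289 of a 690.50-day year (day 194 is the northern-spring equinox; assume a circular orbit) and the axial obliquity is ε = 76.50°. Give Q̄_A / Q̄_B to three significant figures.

Q̄_A / Q̄_B ≈ 0.722

— Configuration A (φ=-28.3°):
Solar declination: sin δ = sin ε · sin λ_s = sin 76.50° × sin 8.8° = 0.14876, so δ = +8.555°.
cos H₀ = −tan(-28.3°) tan(+8.555°) = 0.0810, H₀ = 1.4897 rad.
Bracket: H₀ sin φ sin δ + cos φ cos δ sin H₀ = 1.4897×-0.47409×0.14876 + 0.88048×0.98887×0.99671 = -0.105062 + 0.867816 = 0.762754.
Q̄ = (S₀/π) × [bracket] = (2993/π) × 0.762754 = 726.68 W/m².
— Configuration B (φ=+18.8°):
Solar longitude: λ_s = 360° × (289 − 194)/690.50 = 49.529°.
sin δ = sin 76.50° × sin 49.529° = 0.73972, so δ = +47.707°.
cos H₀ = −tan(+18.8°) tan(+47.707°) = -0.3742, H₀ = 1.9544 rad.
Bracket: H₀ sin φ sin δ + cos φ cos δ sin H₀ = 1.9544×0.32227×0.73972 + 0.94665×0.67292×0.92734 = 0.465909 + 0.590734 = 1.056643.
Q̄ = (S₀/π) × [bracket] = (2993/π) × 1.056643 = 1006.7 W/m².
Ratio Q̄_A / Q̄_B = 726.68 / 1006.7 = 0.7218.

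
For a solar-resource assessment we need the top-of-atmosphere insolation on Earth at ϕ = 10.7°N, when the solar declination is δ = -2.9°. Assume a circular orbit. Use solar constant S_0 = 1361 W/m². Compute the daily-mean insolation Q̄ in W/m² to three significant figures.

Q̄ ≈ 419 W/m²

cos h₀ = −tan(+10.7°) tan(-2.900°) = 0.0096, h₀ = 1.5612 rad.
Bracket: h₀ sin ϕ sin δ + cos ϕ cos δ sin h₀ = 1.5612×0.18567×-0.05059 + 0.98261×0.99872×0.99995 = -0.014664 + 0.981303 = 0.966639.
Q̄ = (S_0/π) × [bracket] = (1361/π) × 0.966639 = 418.8 W/m².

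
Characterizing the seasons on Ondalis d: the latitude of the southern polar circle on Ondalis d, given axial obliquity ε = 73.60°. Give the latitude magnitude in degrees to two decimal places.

The polar circle is the lowest latitude that experiences at least one full rotation of continuous darkness at the northern-summer solstice; it lies at |φ| = 90° − ε = 90° − 73.60° = 16.40°.

16.40°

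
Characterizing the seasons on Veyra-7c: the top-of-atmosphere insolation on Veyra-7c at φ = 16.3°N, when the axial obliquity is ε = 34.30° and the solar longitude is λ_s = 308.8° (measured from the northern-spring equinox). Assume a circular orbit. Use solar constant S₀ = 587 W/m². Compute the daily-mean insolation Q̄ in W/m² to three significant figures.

Solar declination: sin δ = sin ε · sin λ_s = sin 34.30° × sin 308.8° = -0.43918, so δ = -26.051°.
cos H₀ = −tan(+16.3°) tan(-26.051°) = 0.1429, H₀ = 1.4274 rad.
Bracket: H₀ sin φ sin δ + cos φ cos δ sin H₀ = 1.4274×0.28067×-0.43918 + 0.95981×0.89840×0.98973 = -0.175948 + 0.853438 = 0.677490.
Q̄ = (S₀/π) × [bracket] = (587/π) × 0.677490 = 126.6 W/m².

Q̄ ≈ 127 W/m²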